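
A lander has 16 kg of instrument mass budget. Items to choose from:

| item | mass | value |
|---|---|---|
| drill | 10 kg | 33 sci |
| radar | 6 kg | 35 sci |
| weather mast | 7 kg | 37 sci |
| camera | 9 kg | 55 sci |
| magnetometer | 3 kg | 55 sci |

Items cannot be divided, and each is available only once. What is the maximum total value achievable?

127 sci

Check high-value combinations within 16 kg:
- radar+weather mast+magnetometer: mass 6+7+3=16, value 35+37+55=127
- camera+magnetometer: mass 9+3=12, value 55+55=110
- weather mast+magnetometer: mass 7+3=10, value 37+55=92
- weather mast+camera: mass 7+9=16, value 37+55=92
- radar+magnetometer: mass 6+3=9, value 35+55=90
Best: 127 sci.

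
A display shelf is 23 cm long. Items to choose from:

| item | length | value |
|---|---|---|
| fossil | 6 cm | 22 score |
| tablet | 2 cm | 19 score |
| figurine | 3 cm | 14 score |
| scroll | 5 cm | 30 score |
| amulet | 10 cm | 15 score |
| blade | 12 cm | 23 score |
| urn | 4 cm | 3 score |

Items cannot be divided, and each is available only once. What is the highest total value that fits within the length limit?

Check high-value combinations within 23 cm:
- fossil+tablet+figurine+scroll+urn: length 6+2+3+5+4=20, value 22+19+14+30+3=88
- tablet+figurine+scroll+blade: length 2+3+5+12=22, value 19+14+30+23=86
- fossil+tablet+scroll+amulet: length 6+2+5+10=23, value 22+19+30+15=86
Best: 88 score.

88 score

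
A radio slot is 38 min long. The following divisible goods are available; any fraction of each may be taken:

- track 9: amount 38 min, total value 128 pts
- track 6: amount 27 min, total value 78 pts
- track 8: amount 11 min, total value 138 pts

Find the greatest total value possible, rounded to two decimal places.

Take in order of value per unit:
- track 8 (138/11 per unit): all 11 → value 138, running total 138.00
- track 9 (128/38 per unit): 27 of 38 → value 27×128/38 = 90.9474, running total 228.95
Total 228.95.

228.95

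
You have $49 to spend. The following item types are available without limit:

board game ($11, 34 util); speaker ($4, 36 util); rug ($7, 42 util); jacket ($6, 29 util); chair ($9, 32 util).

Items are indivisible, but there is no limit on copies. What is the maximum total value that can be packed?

Best value-per-unit is speaker at 36/4, and filling with it alone uses cost 12×4=48. No mix of the others beats 12×36 = 432.

432 util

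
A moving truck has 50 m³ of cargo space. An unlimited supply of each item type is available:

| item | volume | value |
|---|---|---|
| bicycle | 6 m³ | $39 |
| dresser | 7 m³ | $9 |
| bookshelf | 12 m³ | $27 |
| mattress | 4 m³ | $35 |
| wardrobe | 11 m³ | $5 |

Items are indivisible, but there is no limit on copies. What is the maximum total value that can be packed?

$424

Best value-per-unit is mattress at 35/4; filling with it alone gives 12×35 = 420.
Optimal mix: 1×bicycle + 11×mattress → volume 50, value 424.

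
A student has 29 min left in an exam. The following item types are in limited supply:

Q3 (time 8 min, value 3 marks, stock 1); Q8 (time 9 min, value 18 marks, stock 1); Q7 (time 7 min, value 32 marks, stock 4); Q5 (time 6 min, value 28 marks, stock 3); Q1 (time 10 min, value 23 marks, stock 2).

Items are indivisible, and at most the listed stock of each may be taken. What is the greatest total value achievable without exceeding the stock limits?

128 marks

Best selections within time 29 and stock limits:
- 4×Q7: time 28, value 128
- 3×Q7 + 1×Q5: time 27, value 124
- 2×Q7 + 2×Q5: time 26, value 120
- 1×Q7 + 3×Q5: time 25, value 116
Best: 128 marks.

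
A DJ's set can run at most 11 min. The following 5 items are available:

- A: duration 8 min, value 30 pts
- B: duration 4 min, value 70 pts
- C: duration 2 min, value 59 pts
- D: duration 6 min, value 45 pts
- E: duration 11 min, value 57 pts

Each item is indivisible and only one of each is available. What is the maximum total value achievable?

129 pts

This is a 0/1 knapsack; check combinations near the capacity.
- B+C: duration 4+2=6, value 70+59=129
- B+D: duration 4+6=10, value 70+45=115
- C+D: duration 2+6=8, value 59+45=104
Best: 129 pts.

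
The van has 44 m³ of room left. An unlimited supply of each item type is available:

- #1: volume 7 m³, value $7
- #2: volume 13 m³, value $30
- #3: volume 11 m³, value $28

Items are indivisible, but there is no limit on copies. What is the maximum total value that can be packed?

Best value-per-unit is #3 at 28/11, and filling with it alone uses volume 4×11=44. No mix of the others beats 4×28 = 112.

$112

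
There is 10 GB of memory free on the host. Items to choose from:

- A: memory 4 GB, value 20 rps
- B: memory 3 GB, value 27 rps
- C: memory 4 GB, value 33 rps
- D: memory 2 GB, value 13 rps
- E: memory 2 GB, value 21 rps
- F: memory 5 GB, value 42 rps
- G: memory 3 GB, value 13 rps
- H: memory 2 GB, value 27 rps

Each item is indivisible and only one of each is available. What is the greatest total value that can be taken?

Check high-value combinations within 10 GB:
- B+F+H: memory 3+5+2=10, value 27+42+27=96
- C+D+E+H: memory 4+2+2+2=10, value 33+13+21+27=94
- E+F+H: memory 2+5+2=9, value 21+42+27=90
- B+E+F: memory 3+2+5=10, value 27+21+42=90
- B+D+E+H: memory 3+2+2+2=9, value 27+13+21+27=88
Best: 96 rps.

96 rps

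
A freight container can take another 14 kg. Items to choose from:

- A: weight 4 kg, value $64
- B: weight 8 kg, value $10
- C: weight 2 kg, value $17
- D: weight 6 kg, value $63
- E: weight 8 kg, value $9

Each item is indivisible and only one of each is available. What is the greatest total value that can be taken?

$144

This is a 0/1 knapsack; check combinations near the capacity.
- A+C+D: weight 4+2+6=12, value 64+17+63=144
- A+D: weight 4+6=10, value 64+63=127
- A+B+C: weight 4+8+2=14, value 64+10+17=91
- A+C+E: weight 4+2+8=14, value 64+17+9=90
- A+C: weight 4+2=6, value 64+17=81
Best: $144.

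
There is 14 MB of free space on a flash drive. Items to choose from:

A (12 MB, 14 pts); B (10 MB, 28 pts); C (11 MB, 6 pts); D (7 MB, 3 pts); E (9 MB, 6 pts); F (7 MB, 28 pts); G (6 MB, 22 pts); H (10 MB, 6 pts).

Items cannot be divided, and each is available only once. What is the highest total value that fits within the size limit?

Check high-value combinations within 14 MB:
- F+G: size 7+6=13, value 28+22=50
- D+F: size 7+7=14, value 3+28=31
- F: size 7, value 28
- B: size 10, value 28
Best: 50 pts.

50 pts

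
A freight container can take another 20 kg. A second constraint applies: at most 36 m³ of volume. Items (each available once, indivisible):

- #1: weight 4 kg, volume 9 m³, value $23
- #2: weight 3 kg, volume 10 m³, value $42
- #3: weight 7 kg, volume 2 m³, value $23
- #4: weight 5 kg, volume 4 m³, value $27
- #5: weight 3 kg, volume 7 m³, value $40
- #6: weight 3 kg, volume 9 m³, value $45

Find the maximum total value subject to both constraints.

Feasible sets respecting both limits:
- #2+#4+#5+#6: weight 14, volume 30, value 154
- #1+#2+#5+#6: weight 13, volume 35, value 150
- #2+#3+#5+#6: weight 16, volume 28, value 150
Best: $154.

$154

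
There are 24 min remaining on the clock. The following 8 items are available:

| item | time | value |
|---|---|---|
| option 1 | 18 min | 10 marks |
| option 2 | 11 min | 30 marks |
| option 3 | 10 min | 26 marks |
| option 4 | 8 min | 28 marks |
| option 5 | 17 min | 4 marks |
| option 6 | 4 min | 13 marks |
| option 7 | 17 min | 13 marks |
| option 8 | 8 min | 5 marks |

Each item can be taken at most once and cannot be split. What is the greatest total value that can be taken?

71 marks

Check high-value combinations within 24 min:
- option 2+option 4+option 6: time 11+8+4=23, value 30+28+13=71
- option 3+option 4+option 6: time 10+8+4=22, value 26+28+13=67
- option 2+option 4: time 11+8=19, value 30+28=58
- option 2+option 3: time 11+10=21, value 30+26=56
Best: 71 marks.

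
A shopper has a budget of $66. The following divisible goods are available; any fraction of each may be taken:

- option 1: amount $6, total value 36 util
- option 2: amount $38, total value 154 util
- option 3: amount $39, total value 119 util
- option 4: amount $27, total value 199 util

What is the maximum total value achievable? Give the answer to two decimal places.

Take in order of value per unit:
- option 4 (199/27 per unit): all 27 → value 199, running total 199.00
- option 1 (36/6 per unit): all 6 → value 36, running total 235.00
- option 2 (154/38 per unit): 33 of 38 → value 33×154/38 = 133.7368, running total 368.74
Total 368.74.

368.74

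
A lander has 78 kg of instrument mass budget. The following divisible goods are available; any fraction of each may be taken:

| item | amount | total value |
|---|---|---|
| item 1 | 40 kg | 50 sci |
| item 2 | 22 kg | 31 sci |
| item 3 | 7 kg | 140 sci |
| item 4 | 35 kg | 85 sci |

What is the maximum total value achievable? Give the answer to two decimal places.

273.50

Take in order of value per unit:
- item 3 (140/7 per unit): all 7 → value 140, running total 140.00
- item 4 (85/35 per unit): all 35 → value 85, running total 225.00
- item 2 (31/22 per unit): all 22 → value 31, running total 256.00
- item 1 (50/40 per unit): 14 of 40 → value 14×50/40 = 17.5000, running total 273.50
Total 273.50.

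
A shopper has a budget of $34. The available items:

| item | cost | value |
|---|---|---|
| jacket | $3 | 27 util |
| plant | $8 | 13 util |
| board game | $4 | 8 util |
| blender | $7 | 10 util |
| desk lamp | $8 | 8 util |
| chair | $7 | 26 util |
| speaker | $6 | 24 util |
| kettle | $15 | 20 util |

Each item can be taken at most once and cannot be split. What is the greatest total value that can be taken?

Check high-value combinations within $34:
- jacket+plant+blender+chair+speaker: cost 3+8+7+7+6=31, value 27+13+10+26+24=100
- jacket+plant+board game+chair+speaker: cost 3+8+4+7+6=28, value 27+13+8+26+24=98
- jacket+plant+desk lamp+chair+speaker: cost 3+8+8+7+6=32, value 27+13+8+26+24=98
Best: 100 util.

100 util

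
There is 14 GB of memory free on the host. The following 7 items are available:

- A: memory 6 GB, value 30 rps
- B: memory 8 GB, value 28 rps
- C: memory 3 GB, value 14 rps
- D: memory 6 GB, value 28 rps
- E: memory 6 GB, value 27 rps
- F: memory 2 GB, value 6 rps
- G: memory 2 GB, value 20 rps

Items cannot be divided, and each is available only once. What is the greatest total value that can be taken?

Check high-value combinations within 14 GB:
- A+D+G: memory 6+6+2=14, value 30+28+20=78
- A+E+G: memory 6+6+2=14, value 30+27+20=77
- D+E+G: memory 6+6+2=14, value 28+27+20=75
Best: 78 rps.

78 rps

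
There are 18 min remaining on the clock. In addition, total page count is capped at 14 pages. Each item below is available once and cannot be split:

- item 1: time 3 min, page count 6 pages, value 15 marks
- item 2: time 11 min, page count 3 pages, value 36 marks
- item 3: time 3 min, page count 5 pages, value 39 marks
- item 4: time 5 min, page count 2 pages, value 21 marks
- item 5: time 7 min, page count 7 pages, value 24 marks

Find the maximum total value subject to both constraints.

Feasible sets respecting both limits:
- item 1+item 2+item 3: time 17, page count 14, value 90
- item 3+item 4+item 5: time 15, page count 14, value 84
- item 2+item 3: time 14, page count 8, value 75
- item 1+item 3+item 4: time 11, page count 13, value 75
Best: 90 marks.

90 marks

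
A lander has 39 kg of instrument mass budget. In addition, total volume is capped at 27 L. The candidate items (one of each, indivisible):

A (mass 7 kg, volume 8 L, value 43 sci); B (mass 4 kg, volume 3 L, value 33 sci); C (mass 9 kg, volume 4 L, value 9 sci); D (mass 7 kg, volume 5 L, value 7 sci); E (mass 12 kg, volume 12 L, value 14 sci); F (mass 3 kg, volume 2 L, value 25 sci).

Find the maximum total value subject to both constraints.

117 sci

Feasible sets respecting both limits:
- A+B+C+D+F: mass 30, volume 22, value 117
- A+B+E+F: mass 26, volume 25, value 115
- A+B+C+F: mass 23, volume 17, value 110
Best: 117 sci.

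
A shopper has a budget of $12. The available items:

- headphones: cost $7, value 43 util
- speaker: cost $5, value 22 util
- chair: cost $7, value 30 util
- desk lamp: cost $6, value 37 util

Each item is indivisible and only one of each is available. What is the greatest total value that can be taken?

Check high-value combinations within $12:
- headphones+speaker: cost 7+5=12, value 43+22=65
- speaker+desk lamp: cost 5+6=11, value 22+37=59
- speaker+chair: cost 5+7=12, value 22+30=52
- headphones: cost 7, value 43
Best: 65 util.

65 util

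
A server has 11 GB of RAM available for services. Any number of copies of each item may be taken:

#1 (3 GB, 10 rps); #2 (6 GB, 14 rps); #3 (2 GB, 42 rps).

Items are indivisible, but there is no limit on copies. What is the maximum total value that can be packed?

Best value-per-unit is #3 at 42/2, and filling with it alone uses memory 5×2=10. No mix of the others beats 5×42 = 210.

210 rps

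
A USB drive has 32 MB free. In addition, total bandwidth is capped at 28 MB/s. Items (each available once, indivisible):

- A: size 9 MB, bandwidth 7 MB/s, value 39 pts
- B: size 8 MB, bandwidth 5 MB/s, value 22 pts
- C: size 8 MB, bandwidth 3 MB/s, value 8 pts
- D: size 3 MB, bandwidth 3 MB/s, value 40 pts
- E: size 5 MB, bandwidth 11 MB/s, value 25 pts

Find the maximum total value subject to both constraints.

Feasible sets respecting both limits:
- A+B+D+E: size 25, bandwidth 26, value 126
- A+C+D+E: size 25, bandwidth 24, value 112
- A+B+C+D: size 28, bandwidth 18, value 109
- A+D+E: size 17, bandwidth 21, value 104
Best: 126 pts.

126 pts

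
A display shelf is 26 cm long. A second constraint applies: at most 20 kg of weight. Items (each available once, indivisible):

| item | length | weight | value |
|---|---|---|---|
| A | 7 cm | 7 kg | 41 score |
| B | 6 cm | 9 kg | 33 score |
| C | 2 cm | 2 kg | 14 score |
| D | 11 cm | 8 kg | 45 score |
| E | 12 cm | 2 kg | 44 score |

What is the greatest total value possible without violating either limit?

Feasible sets respecting both limits:
- A+B+E: length 25, weight 18, value 118
- C+D+E: length 25, weight 12, value 103
- A+C+D: length 20, weight 17, value 100
Best: 118 score.

118 score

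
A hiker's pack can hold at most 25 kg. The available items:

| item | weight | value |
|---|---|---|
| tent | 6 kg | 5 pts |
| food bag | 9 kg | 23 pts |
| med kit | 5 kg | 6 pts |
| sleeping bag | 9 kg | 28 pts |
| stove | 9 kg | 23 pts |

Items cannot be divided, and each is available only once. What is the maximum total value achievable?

57 pts

Check high-value combinations within 25 kg:
- food bag+med kit+sleeping bag: weight 9+5+9=23, value 23+6+28=57
- med kit+sleeping bag+stove: weight 5+9+9=23, value 6+28+23=57
- tent+food bag+sleeping bag: weight 6+9+9=24, value 5+23+28=56
Best: 57 pts.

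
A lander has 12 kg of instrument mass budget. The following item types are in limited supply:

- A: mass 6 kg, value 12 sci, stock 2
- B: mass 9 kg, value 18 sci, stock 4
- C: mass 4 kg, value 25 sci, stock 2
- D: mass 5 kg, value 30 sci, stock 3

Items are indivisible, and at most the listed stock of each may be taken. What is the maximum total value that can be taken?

Best selections within mass 12 and stock limits:
- 2×D: mass 10, value 60
- 1×C + 1×D: mass 9, value 55
- 2×C: mass 8, value 50
- 1×A + 1×D: mass 11, value 42
Best: 60 sci.

60 sci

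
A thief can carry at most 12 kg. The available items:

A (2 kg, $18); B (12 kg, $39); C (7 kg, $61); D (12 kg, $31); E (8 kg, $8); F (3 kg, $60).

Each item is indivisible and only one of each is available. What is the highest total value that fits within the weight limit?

$139

Check high-value combinations within 12 kg:
- A+C+F: weight 2+7+3=12, value 18+61+60=139
- C+F: weight 7+3=10, value 61+60=121
- A+C: weight 2+7=9, value 18+61=79
- A+F: weight 2+3=5, value 18+60=78
- E+F: weight 8+3=11, value 8+60=68
Best: $139.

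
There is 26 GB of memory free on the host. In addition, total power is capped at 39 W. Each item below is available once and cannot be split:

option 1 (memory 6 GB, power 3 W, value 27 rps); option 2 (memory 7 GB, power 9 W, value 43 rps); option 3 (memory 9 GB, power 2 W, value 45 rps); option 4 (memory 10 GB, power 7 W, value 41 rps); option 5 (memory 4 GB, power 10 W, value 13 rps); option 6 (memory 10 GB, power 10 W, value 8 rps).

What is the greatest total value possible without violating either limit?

129 rps

Feasible sets respecting both limits:
- option 2+option 3+option 4: memory 26, power 18, value 129
- option 1+option 2+option 3+option 5: memory 26, power 24, value 128
- option 1+option 2+option 3: memory 22, power 14, value 115
Best: 129 rps.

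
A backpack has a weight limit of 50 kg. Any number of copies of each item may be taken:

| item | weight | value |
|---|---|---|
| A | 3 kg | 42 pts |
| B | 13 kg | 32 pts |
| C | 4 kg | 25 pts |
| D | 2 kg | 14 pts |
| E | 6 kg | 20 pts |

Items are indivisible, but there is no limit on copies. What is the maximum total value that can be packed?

Best value-per-unit is A at 42/3; filling with it alone gives 16×42 = 672.
Optimal mix: 16×A + 1×D → weight 50, value 686.

686 pts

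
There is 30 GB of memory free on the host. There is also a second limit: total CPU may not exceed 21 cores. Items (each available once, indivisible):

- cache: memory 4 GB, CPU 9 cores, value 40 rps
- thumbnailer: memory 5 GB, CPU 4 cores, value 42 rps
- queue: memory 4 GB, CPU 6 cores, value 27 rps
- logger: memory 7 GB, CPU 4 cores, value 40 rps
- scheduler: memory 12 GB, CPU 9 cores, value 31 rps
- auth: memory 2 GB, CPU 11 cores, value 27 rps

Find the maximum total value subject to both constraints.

122 rps

Feasible sets respecting both limits:
- cache+thumbnailer+logger: memory 16, CPU 17, value 122
- thumbnailer+logger+scheduler: memory 24, CPU 17, value 113
- cache+thumbnailer+queue: memory 13, CPU 19, value 109
Best: 122 rps.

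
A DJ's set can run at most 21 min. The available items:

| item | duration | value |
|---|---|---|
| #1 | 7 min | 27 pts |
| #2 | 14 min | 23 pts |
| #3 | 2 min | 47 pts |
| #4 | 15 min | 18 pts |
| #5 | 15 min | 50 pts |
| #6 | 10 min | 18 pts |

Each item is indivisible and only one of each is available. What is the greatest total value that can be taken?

Check high-value combinations within 21 min:
- #3+#5: duration 2+15=17, value 47+50=97
- #1+#3+#6: duration 7+2+10=19, value 27+47+18=92
- #1+#3: duration 7+2=9, value 27+47=74
- #2+#3: duration 14+2=16, value 23+47=70
Best: 97 pts.

97 pts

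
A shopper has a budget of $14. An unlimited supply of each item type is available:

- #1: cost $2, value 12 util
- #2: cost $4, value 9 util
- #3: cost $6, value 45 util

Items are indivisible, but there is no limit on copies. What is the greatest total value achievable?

Best value-per-unit is #3 at 45/6; filling with it alone gives 2×45 = 90.
Optimal mix: 1×#1 + 2×#3 → cost 14, value 102.

102 util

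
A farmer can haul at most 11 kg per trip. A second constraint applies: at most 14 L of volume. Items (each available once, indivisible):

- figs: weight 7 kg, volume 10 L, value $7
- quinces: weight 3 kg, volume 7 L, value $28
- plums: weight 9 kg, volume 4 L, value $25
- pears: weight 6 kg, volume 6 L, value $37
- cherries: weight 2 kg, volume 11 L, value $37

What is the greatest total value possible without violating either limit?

Feasible sets respecting both limits:
- quinces+pears: weight 9, volume 13, value 65
- pears: weight 6, volume 6, value 37
- cherries: weight 2, volume 11, value 37
Best: $65.

$65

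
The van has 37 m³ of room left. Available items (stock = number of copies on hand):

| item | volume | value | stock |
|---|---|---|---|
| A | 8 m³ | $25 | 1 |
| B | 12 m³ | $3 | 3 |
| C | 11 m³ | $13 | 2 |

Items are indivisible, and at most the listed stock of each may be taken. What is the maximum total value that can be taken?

Best selections within volume 37 and stock limits:
- 1×A + 2×C: volume 30, value 51
- 1×A + 1×B + 1×C: volume 31, value 41
Best: $51.

$51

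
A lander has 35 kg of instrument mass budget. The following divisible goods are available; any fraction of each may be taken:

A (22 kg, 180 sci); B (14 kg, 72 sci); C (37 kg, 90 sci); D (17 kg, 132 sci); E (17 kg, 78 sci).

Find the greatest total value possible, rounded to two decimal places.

280.94

Take in order of value per unit:
- A (180/22 per unit): all 22 → value 180, running total 180.00
- D (132/17 per unit): 13 of 17 → value 13×132/17 = 100.9412, running total 280.94
Total 280.94.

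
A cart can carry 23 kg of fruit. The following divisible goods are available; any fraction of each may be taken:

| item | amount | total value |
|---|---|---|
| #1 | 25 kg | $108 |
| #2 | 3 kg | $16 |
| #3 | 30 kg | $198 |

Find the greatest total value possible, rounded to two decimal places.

151.80

Take in order of value per unit:
- #3 (198/30 per unit): 23 of 30 → value 23×198/30 = 151.8000, running total 151.80
Total 151.80.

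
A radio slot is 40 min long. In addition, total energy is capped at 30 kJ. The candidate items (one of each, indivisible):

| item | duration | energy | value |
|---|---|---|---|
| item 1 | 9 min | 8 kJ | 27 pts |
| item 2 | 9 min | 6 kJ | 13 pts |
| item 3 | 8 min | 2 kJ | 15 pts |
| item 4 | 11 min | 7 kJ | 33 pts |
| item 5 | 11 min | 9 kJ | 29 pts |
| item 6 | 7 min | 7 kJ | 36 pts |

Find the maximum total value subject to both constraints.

Feasible sets respecting both limits:
- item 3+item 4+item 5+item 6: duration 37, energy 25, value 113
- item 1+item 3+item 4+item 6: duration 35, energy 24, value 111
- item 2+item 4+item 5+item 6: duration 38, energy 29, value 111
- item 1+item 2+item 4+item 6: duration 36, energy 28, value 109
Best: 113 pts.

113 pts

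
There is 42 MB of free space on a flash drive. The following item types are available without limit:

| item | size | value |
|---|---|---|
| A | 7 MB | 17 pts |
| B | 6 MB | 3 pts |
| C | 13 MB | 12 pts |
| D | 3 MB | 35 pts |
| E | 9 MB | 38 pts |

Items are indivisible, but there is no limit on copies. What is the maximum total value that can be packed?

490 pts

Best value-per-unit is D at 35/3, and filling with it alone uses size 14×3=42. No mix of the others beats 14×35 = 490.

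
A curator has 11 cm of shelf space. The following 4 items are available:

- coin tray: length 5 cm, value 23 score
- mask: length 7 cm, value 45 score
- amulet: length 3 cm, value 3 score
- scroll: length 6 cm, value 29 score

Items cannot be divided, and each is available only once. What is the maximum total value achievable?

This is a 0/1 knapsack; check combinations near the capacity.
- coin tray+scroll: length 5+6=11, value 23+29=52
- mask+amulet: length 7+3=10, value 45+3=48
- mask: length 7, value 45
- amulet+scroll: length 3+6=9, value 3+29=32
- scroll: length 6, value 29
Best: 52 score.

52 score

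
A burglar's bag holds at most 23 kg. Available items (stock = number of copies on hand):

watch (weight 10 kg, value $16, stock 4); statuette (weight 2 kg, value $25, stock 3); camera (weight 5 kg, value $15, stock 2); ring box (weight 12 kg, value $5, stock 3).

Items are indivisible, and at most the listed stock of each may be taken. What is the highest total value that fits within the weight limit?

Top feasible selections:
- 1×watch + 3×statuette + 1×camera: weight 21, value 106
- 3×statuette + 2×camera: weight 16, value 105
- 3×statuette + 1×camera + 1×ring box: weight 23, value 95
Best: $106.

$106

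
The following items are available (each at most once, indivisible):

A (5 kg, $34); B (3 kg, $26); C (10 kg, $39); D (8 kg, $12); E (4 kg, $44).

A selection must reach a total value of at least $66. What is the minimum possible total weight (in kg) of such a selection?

Subsets with value ≥ 66, sorted by total weight:
- B+E: weight 7, value 70
- A+E: weight 9, value 78
- A+B+E: weight 12, value 104
Minimum weight: 7 kg.

7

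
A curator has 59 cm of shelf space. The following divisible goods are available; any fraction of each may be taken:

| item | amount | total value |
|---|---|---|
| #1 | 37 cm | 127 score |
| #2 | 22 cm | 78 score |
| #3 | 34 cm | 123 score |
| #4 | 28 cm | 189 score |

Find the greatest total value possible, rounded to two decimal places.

Take in order of value per unit:
- #4 (189/28 per unit): all 28 → value 189, running total 189.00
- #3 (123/34 per unit): 31 of 34 → value 31×123/34 = 112.1471, running total 301.15
Total 301.15.

301.15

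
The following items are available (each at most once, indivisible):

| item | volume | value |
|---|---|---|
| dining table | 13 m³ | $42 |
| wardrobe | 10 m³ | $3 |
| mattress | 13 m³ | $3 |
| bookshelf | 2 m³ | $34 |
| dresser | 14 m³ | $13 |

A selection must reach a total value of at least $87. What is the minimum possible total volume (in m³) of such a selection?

Subsets with value ≥ 87, sorted by total volume:
- dining table+bookshelf+dresser: volume 29, value 89
- dining table+wardrobe+bookshelf+dresser: volume 39, value 92
- dining table+mattress+bookshelf+dresser: volume 42, value 92
- dining table+wardrobe+mattress+bookshelf+dresser: volume 52, value 95
Minimum volume: 29 m³.

29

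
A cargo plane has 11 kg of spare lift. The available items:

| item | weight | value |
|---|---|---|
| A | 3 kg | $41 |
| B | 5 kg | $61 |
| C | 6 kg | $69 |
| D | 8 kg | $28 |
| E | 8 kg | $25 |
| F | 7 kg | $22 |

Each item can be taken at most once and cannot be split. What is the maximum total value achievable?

Check high-value combinations within 11 kg:
- B+C: weight 5+6=11, value 61+69=130
- A+C: weight 3+6=9, value 41+69=110
- A+B: weight 3+5=8, value 41+61=102
- C: weight 6, value 69
Best: $130.

$130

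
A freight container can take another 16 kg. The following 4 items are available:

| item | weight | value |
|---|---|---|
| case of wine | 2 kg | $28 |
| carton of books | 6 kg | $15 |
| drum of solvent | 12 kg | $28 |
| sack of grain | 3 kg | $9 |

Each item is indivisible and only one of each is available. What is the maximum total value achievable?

$56

Check high-value combinations within 16 kg:
- case of wine+drum of solvent: weight 2+12=14, value 28+28=56
- case of wine+carton of books+sack of grain: weight 2+6+3=11, value 28+15+9=52
- case of wine+carton of books: weight 2+6=8, value 28+15=43
- case of wine+sack of grain: weight 2+3=5, value 28+9=37
- drum of solvent+sack of grain: weight 12+3=15, value 28+9=37
Best: $56.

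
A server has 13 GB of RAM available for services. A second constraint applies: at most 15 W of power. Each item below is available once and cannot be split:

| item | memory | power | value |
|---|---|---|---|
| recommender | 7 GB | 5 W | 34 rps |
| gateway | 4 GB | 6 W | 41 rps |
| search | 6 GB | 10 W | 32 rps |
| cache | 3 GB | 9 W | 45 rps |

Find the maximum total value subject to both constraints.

86 rps

Feasible sets respecting both limits:
- gateway+cache: memory 7, power 15, value 86
- recommender+cache: memory 10, power 14, value 79
- recommender+gateway: memory 11, power 11, value 75
- recommender+search: memory 13, power 15, value 66
Best: 86 rps.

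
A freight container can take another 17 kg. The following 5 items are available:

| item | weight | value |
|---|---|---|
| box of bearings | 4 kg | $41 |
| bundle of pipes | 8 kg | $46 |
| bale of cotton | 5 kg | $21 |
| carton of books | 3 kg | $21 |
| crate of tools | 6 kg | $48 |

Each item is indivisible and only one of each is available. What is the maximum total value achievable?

$115

Check high-value combinations within 17 kg:
- bundle of pipes+carton of books+crate of tools: weight 8+3+6=17, value 46+21+48=115
- box of bearings+carton of books+crate of tools: weight 4+3+6=13, value 41+21+48=110
- box of bearings+bale of cotton+crate of tools: weight 4+5+6=15, value 41+21+48=110
- box of bearings+bundle of pipes+carton of books: weight 4+8+3=15, value 41+46+21=108
- box of bearings+bundle of pipes+bale of cotton: weight 4+8+5=17, value 41+46+21=108
Best: $115.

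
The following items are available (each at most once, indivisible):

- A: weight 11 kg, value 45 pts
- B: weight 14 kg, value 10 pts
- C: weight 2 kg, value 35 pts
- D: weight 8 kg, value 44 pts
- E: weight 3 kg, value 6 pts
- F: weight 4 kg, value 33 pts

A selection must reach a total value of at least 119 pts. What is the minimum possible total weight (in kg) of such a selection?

Subsets with value ≥ 119, sorted by total weight:
- A+C+E+F: weight 20, value 119
- A+C+D: weight 21, value 124
- A+D+F: weight 23, value 122
Minimum weight: 20 kg.

20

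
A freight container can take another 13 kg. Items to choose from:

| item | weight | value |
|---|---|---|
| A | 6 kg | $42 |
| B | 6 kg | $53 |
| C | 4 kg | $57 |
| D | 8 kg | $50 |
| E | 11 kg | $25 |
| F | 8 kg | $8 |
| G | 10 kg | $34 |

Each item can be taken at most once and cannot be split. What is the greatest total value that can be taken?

Check high-value combinations within 13 kg:
- B+C: weight 6+4=10, value 53+57=110
- C+D: weight 4+8=12, value 57+50=107
- A+C: weight 6+4=10, value 42+57=99
- A+B: weight 6+6=12, value 42+53=95
- C+F: weight 4+8=12, value 57+8=65
Best: $110.

$110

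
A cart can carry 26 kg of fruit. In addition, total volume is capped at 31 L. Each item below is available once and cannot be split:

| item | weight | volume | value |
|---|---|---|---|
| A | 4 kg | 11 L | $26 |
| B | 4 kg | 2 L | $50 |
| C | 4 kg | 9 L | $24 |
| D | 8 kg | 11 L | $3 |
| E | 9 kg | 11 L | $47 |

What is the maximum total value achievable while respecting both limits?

Feasible sets respecting both limits:
- A+B+E: weight 17, volume 24, value 123
- B+C+E: weight 17, volume 22, value 121
- A+B+C: weight 12, volume 22, value 100
Best: $123.

$123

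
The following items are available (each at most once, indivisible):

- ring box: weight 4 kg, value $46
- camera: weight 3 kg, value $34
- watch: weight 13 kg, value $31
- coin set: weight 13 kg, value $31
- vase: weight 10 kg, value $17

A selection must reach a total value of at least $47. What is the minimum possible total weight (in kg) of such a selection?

Subsets with value ≥ 47, sorted by total weight:
- ring box+camera: weight 7, value 80
- camera+vase: weight 13, value 51
- ring box+vase: weight 14, value 63
- camera+watch: weight 16, value 65
Minimum weight: 7 kg.

7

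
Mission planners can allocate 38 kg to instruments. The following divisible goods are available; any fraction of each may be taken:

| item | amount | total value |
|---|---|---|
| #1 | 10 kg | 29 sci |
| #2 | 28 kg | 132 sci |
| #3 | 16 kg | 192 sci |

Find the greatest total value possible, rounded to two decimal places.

Take in order of value per unit:
- #3 (192/16 per unit): all 16 → value 192, running total 192.00
- #2 (132/28 per unit): 22 of 28 → value 22×132/28 = 103.7143, running total 295.71
Total 295.71.

295.71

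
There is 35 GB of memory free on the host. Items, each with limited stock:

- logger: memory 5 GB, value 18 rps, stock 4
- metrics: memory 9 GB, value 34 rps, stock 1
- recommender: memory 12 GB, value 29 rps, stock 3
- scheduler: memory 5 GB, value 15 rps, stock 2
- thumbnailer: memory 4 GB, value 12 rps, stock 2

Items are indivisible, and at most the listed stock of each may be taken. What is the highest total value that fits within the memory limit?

121 rps

Best selections within memory 35 and stock limits:
- 4×logger + 1×metrics + 1×scheduler: memory 34, value 121
- 4×logger + 1×metrics + 1×thumbnailer: memory 33, value 118
- 3×logger + 1×metrics + 2×scheduler: memory 34, value 118
- 3×logger + 1×metrics + 1×scheduler + 1×thumbnailer: memory 33, value 115
Best: 121 rps.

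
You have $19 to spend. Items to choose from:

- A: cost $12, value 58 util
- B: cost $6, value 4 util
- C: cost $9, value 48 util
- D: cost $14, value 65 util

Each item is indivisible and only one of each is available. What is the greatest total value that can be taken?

Check high-value combinations within $19:
- D: cost 14, value 65
- A+B: cost 12+6=18, value 58+4=62
- A: cost 12, value 58
- B+C: cost 6+9=15, value 4+48=52
- C: cost 9, value 48
Best: 65 util.

65 util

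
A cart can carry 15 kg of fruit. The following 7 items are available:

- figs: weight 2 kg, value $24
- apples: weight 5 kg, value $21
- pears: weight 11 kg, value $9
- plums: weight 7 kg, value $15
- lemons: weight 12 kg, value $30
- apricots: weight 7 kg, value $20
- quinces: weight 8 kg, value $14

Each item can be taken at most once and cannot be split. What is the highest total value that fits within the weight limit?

Check high-value combinations within 15 kg:
- figs+apples+apricots: weight 2+5+7=14, value 24+21+20=65
- figs+apples+plums: weight 2+5+7=14, value 24+21+15=60
- figs+apples+quinces: weight 2+5+8=15, value 24+21+14=59
- figs+lemons: weight 2+12=14, value 24+30=54
- figs+apples: weight 2+5=7, value 24+21=45
Best: $65.

$65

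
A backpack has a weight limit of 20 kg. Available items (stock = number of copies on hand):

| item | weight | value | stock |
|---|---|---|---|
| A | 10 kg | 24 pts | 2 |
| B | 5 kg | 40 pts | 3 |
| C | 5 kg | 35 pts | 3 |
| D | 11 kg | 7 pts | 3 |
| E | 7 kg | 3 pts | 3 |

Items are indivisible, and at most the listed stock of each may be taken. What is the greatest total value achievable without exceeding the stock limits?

Best selections within weight 20 and stock limits:
- 3×B + 1×C: weight 20, value 155
- 2×B + 2×C: weight 20, value 150
- 1×B + 3×C: weight 20, value 145
- 3×B: weight 15, value 120
Best: 155 pts.

155 pts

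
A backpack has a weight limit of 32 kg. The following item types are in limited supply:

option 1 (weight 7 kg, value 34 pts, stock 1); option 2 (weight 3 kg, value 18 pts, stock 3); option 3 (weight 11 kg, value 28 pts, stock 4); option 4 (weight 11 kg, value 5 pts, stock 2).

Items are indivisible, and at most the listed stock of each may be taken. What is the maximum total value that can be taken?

116 pts

Best selections within weight 32 and stock limits:
- 1×option 1 + 3×option 2 + 1×option 3: weight 27, value 116
- 3×option 2 + 2×option 3: weight 31, value 110
- 1×option 1 + 1×option 2 + 2×option 3: weight 32, value 108
- 1×option 1 + 2×option 2 + 1×option 3: weight 24, value 98
Best: 116 pts.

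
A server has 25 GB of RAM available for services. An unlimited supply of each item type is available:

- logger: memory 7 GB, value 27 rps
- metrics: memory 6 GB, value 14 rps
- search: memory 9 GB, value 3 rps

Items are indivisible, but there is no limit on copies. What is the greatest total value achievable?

Best value-per-unit is logger at 27/7, and filling with it alone uses memory 3×7=21. No mix of the others beats 3×27 = 81.

81 rps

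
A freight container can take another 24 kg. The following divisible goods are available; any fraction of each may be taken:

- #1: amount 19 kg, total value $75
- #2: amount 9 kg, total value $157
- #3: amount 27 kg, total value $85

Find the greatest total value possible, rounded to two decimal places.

216.21

Take in order of value per unit:
- #2 (157/9 per unit): all 9 → value 157, running total 157.00
- #1 (75/19 per unit): 15 of 19 → value 15×75/19 = 59.2105, running total 216.21
Total 216.21.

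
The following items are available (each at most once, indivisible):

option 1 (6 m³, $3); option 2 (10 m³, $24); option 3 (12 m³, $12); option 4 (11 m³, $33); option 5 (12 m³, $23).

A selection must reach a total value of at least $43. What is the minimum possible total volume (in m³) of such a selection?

21

Subsets with value ≥ 43, sorted by total volume:
- option 2+option 4: volume 21, value 57
- option 2+option 5: volume 22, value 47
Minimum volume: 21 m³.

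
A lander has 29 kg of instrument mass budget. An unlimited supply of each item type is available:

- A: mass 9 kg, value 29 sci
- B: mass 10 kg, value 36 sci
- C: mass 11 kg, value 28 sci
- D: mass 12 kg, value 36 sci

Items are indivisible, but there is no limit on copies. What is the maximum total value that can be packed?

Best value-per-unit is B at 36/10; filling with it alone gives 2×36 = 72.
Optimal mix: 1×A + 2×B → mass 29, value 101.

101 sci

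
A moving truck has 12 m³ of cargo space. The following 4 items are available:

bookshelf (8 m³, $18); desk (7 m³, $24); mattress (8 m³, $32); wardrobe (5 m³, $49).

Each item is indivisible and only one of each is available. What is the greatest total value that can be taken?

This is a 0/1 knapsack; check combinations near the capacity.
- desk+wardrobe: volume 7+5=12, value 24+49=73
- wardrobe: volume 5, value 49
- mattress: volume 8, value 32
- desk: volume 7, value 24
- bookshelf: volume 8, value 18
Best: $73.

$73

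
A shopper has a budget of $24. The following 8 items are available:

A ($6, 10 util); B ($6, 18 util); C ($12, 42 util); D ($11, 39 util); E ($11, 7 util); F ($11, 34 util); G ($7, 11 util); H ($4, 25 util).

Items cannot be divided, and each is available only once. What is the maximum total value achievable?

Check high-value combinations within $24:
- B+C+H: cost 6+12+4=22, value 18+42+25=85
- B+D+H: cost 6+11+4=21, value 18+39+25=82
- C+D: cost 12+11=23, value 42+39=81
Best: 85 util.

85 util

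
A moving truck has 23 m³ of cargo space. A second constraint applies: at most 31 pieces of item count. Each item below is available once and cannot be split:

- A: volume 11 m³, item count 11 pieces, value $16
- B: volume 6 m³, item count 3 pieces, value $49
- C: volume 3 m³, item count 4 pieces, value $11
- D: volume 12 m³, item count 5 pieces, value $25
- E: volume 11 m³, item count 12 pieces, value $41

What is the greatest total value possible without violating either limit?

$101

Feasible sets respecting both limits:
- B+C+E: volume 20, item count 19, value 101
- B+E: volume 17, item count 15, value 90
- B+C+D: volume 21, item count 12, value 85
Best: $101.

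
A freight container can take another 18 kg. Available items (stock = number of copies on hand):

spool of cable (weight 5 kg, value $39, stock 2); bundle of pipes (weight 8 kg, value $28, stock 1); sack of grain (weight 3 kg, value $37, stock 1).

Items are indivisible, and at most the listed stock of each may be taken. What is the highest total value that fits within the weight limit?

Top feasible selections:
- 2×spool of cable + 1×sack of grain: weight 13, value 115
- 2×spool of cable + 1×bundle of pipes: weight 18, value 106
- 1×spool of cable + 1×bundle of pipes + 1×sack of grain: weight 16, value 104
Best: $115.

$115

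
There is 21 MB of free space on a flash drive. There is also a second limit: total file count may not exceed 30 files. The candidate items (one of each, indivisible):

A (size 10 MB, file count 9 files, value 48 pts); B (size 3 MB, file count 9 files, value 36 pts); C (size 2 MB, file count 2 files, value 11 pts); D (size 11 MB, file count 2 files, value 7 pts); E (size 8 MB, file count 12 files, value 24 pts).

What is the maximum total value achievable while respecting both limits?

Feasible sets respecting both limits:
- A+B+E: size 21, file count 30, value 108
- A+B+C: size 15, file count 20, value 95
- A+B: size 13, file count 18, value 84
- A+C+E: size 20, file count 23, value 83
Best: 108 pts.

108 pts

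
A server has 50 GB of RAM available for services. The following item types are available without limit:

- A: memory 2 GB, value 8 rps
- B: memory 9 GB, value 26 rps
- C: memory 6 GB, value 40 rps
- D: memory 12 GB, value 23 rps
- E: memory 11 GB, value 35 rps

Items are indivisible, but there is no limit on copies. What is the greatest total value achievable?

Best value-per-unit is C at 40/6; filling with it alone gives 8×40 = 320.
Optimal mix: 1×A + 8×C → memory 50, value 328.

328 rps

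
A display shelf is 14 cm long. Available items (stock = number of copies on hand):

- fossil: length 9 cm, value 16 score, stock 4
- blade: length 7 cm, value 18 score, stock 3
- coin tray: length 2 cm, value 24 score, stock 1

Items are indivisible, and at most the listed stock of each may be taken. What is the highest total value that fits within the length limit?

42 score

Top feasible selections:
- 1×blade + 1×coin tray: length 9, value 42
- 1×fossil + 1×coin tray: length 11, value 40
- 2×blade: length 14, value 36
- 1×coin tray: length 2, value 24
Best: 42 score.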